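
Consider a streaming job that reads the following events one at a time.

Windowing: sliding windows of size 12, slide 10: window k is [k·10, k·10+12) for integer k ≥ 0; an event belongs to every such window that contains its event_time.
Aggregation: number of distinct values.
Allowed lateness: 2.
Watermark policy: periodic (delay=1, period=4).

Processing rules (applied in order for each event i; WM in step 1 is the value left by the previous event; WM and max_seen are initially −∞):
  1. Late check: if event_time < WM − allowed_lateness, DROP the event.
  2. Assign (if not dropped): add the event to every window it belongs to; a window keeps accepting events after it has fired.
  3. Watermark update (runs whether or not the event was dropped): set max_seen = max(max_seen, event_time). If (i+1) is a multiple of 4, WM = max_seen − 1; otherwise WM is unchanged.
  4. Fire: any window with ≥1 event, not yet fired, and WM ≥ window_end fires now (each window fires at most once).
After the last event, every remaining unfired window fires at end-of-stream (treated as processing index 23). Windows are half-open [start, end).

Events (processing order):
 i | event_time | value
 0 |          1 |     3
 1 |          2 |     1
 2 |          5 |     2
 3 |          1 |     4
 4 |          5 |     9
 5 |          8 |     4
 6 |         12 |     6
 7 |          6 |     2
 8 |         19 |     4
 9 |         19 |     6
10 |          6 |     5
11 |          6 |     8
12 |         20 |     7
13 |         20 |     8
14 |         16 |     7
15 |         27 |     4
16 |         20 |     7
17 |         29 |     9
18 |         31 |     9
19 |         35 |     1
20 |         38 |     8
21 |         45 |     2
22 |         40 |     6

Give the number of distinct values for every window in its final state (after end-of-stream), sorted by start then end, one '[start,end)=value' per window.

i=0 t=1 v=3: → [0,12); WM=−∞
i=1 t=2 v=1: → [0,12); WM=−∞
i=2 t=5 v=2: → [0,12); WM=−∞
i=3 t=1 v=4: → [0,12); WM=4
i=4 t=5 v=9: → [0,12); WM=4
i=5 t=8 v=4: → [0,12); WM=4
i=6 t=12 v=6: → [10,22); WM=4
i=7 t=6 v=2: → [0,12); WM=11
i=8 t=19 v=4: → [10,22); WM=11
i=9 t=19 v=6: → [10,22); WM=11
i=10 t=6 v=5: DROP (t<11-2); WM=11
i=11 t=6 v=8: DROP (t<11-2); WM=18; [0,12) fires=5
i=12 t=20 v=7: → [20,32),[10,22); WM=18
i=13 t=20 v=8: → [20,32),[10,22); WM=18
i=14 t=16 v=7: → [10,22); WM=18
i=15 t=27 v=4: → [20,32); WM=26; [10,22) fires=4
i=16 t=20 v=7: DROP (t<26-2); WM=26
i=17 t=29 v=9: → [20,32); WM=26
i=18 t=31 v=9: → [30,42),[20,32); WM=26
i=19 t=35 v=1: → [30,42); WM=34; [20,32) fires=4
i=20 t=38 v=8: → [30,42); WM=34
i=21 t=45 v=2: → [40,52); WM=34
i=22 t=40 v=6: → [40,52),[30,42); WM=34

[0,12)=5 [10,22)=4 [20,32)=4 [30,42)=4 [40,52)=2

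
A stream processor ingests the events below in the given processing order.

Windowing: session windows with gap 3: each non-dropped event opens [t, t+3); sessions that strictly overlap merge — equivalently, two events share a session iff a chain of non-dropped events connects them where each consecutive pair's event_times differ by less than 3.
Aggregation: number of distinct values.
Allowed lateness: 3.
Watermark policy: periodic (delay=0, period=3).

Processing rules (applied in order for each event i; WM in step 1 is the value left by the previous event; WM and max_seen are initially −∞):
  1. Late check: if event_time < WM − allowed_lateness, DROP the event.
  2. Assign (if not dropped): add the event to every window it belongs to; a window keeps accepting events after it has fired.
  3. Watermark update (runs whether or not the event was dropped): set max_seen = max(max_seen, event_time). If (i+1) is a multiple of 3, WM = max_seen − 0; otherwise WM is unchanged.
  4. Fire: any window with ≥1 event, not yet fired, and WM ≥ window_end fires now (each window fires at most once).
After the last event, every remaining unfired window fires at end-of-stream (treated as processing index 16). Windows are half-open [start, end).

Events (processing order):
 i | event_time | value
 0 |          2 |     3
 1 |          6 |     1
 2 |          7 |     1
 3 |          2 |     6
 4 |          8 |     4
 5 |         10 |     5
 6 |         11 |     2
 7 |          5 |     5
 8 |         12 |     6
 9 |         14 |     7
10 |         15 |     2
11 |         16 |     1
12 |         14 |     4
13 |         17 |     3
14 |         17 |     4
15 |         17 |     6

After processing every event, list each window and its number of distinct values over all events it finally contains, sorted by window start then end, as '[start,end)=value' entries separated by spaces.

[2,5)=1 [6,20)=7

i=0 t=2 v=3: → [2,5); WM=−∞
i=1 t=6 v=1: → [6,9); WM=−∞
i=2 t=7 v=1: → [6,10); WM=7
i=3 t=2 v=6: DROP (t<7-3); WM=7
i=4 t=8 v=4: → [6,11); WM=7
i=5 t=10 v=5: → [6,13); WM=10
i=6 t=11 v=2: → [6,14); WM=10
i=7 t=5 v=5: DROP (t<10-3); WM=10
i=8 t=12 v=6: → [6,15); WM=12
i=9 t=14 v=7: → [6,17); WM=12
i=10 t=15 v=2: → [6,18); WM=12
i=11 t=16 v=1: → [6,19); WM=16
i=12 t=14 v=4: → [6,19); WM=16
i=13 t=17 v=3: → [6,20); WM=16
i=14 t=17 v=4: → [6,20); WM=17
i=15 t=17 v=6: → [6,20); WM=17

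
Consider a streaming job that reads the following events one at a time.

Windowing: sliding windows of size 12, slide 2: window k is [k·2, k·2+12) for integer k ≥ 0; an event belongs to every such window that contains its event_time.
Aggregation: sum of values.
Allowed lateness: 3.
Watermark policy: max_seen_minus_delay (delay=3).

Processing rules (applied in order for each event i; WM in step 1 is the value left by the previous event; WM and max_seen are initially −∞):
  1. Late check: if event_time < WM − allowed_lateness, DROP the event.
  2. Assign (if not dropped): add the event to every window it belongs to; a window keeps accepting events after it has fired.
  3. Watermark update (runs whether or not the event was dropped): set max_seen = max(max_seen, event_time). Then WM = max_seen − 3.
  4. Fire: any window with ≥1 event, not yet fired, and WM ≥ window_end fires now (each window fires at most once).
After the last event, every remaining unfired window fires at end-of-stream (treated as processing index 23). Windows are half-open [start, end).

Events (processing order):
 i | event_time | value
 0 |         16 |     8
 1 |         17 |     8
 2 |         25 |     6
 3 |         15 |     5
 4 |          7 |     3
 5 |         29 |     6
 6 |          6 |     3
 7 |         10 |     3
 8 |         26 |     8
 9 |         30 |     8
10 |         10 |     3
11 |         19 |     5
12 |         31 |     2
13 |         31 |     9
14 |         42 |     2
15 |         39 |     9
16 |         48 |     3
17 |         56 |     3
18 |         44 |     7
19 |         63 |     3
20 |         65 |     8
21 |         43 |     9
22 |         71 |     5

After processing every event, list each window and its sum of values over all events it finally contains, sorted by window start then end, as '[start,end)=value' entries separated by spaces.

[6,18)=16 [8,20)=16 [10,22)=16 [12,24)=16 [14,26)=22 [16,28)=30 [18,30)=20 [20,32)=39 [22,34)=39 [24,36)=39 [26,38)=33 [28,40)=34 [30,42)=28 [32,44)=11 [34,46)=11 [36,48)=11 [38,50)=14 [40,52)=5 [42,54)=5 [44,56)=3 [46,58)=6 [48,60)=6 [50,62)=3 [52,64)=6 [54,66)=14 [56,68)=14 [58,70)=11 [60,72)=16 [62,74)=16 [64,76)=13 [66,78)=5 [68,80)=5 [70,82)=5

i=0 t=16 v=8: → [16,28),[14,26),[12,24),[10,22),[8,20),[6,18); WM=13
i=1 t=17 v=8: → [16,28),[14,26),[12,24),[10,22),[8,20),[6,18); WM=14
i=2 t=25 v=6: → [24,36),[22,34),[20,32),[18,30),[16,28),[14,26); WM=22; [6,18) fires=16 [8,20) fires=16 [10,22) fires=16
i=3 t=15 v=5: DROP (t<22-3); WM=22
i=4 t=7 v=3: DROP (t<22-3); WM=22
i=5 t=29 v=6: → [28,40),[26,38),[24,36),[22,34),[20,32),[18,30); WM=26; [12,24) fires=16 [14,26) fires=22
i=6 t=6 v=3: DROP (t<26-3); WM=26
i=7 t=10 v=3: DROP (t<26-3); WM=26
i=8 t=26 v=8: → [26,38),[24,36),[22,34),[20,32),[18,30),[16,28); WM=26
i=9 t=30 v=8: → [30,42),[28,40),[26,38),[24,36),[22,34),[20,32); WM=27
i=10 t=10 v=3: DROP (t<27-3); WM=27
i=11 t=19 v=5: DROP (t<27-3); WM=27
i=12 t=31 v=2: → [30,42),[28,40),[26,38),[24,36),[22,34),[20,32); WM=28; [16,28) fires=30
i=13 t=31 v=9: → [30,42),[28,40),[26,38),[24,36),[22,34),[20,32); WM=28
i=14 t=42 v=2: → [42,54),[40,52),[38,50),[36,48),[34,46),[32,44); WM=39; [18,30) fires=20 [20,32) fires=39 [22,34) fires=39 [24,36) fires=39 [26,38) fires=33
i=15 t=39 v=9: → [38,50),[36,48),[34,46),[32,44),[30,42),[28,40); WM=39
i=16 t=48 v=3: → [48,60),[46,58),[44,56),[42,54),[40,52),[38,50); WM=45; [28,40) fires=34 [30,42) fires=28 [32,44) fires=11
i=17 t=56 v=3: → [56,68),[54,66),[52,64),[50,62),[48,60),[46,58); WM=53; [34,46) fires=11 [36,48) fires=11 [38,50) fires=14 [40,52) fires=5
i=18 t=44 v=7: DROP (t<53-3); WM=53
i=19 t=63 v=3: → [62,74),[60,72),[58,70),[56,68),[54,66),[52,64); WM=60; [42,54) fires=5 [44,56) fires=3 [46,58) fires=6 [48,60) fires=6
i=20 t=65 v=8: → [64,76),[62,74),[60,72),[58,70),[56,68),[54,66); WM=62; [50,62) fires=3
i=21 t=43 v=9: DROP (t<62-3); WM=62
i=22 t=71 v=5: → [70,82),[68,80),[66,78),[64,76),[62,74),[60,72); WM=68; [52,64) fires=6 [54,66) fires=14 [56,68) fires=14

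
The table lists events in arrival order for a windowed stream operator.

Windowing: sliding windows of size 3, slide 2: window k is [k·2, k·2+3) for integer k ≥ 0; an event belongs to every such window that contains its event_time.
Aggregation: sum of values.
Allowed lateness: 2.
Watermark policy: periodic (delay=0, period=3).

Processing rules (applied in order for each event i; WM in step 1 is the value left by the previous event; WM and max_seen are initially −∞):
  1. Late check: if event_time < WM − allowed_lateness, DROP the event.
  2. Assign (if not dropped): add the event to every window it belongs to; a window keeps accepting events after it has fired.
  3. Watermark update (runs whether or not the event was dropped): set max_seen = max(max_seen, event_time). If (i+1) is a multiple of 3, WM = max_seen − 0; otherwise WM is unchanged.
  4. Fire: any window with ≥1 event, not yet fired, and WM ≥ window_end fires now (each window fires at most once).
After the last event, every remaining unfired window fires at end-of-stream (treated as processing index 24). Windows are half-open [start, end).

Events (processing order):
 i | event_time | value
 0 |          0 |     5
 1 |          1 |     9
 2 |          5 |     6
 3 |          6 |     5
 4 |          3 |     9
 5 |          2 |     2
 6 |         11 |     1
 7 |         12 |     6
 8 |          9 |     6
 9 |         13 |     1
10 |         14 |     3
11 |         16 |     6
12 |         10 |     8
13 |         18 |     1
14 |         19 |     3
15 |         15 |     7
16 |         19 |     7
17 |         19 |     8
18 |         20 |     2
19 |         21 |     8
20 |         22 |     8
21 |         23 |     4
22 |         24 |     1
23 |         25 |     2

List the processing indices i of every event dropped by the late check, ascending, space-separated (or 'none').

5 12 15

i=0 t=0 v=5: → [0,3); WM=−∞
i=1 t=1 v=9: → [0,3); WM=−∞
i=2 t=5 v=6: → [4,7); WM=5; [0,3) fires=14
i=3 t=6 v=5: → [6,9),[4,7); WM=5
i=4 t=3 v=9: → [2,5); WM=5; [2,5) fires=9
i=5 t=2 v=2: DROP (t<5-2); WM=6
i=6 t=11 v=1: → [10,13); WM=6
i=7 t=12 v=6: → [12,15),[10,13); WM=6
i=8 t=9 v=6: → [8,11); WM=12; [4,7) fires=11 [6,9) fires=5 [8,11) fires=6
i=9 t=13 v=1: → [12,15); WM=12
i=10 t=14 v=3: → [14,17),[12,15); WM=12
i=11 t=16 v=6: → [16,19),[14,17); WM=16; [10,13) fires=7 [12,15) fires=10
i=12 t=10 v=8: DROP (t<16-2); WM=16
i=13 t=18 v=1: → [18,21),[16,19); WM=16
i=14 t=19 v=3: → [18,21); WM=19; [14,17) fires=9 [16,19) fires=7
i=15 t=15 v=7: DROP (t<19-2); WM=19
i=16 t=19 v=7: → [18,21); WM=19
i=17 t=19 v=8: → [18,21); WM=19
i=18 t=20 v=2: → [20,23),[18,21); WM=19
i=19 t=21 v=8: → [20,23); WM=19
i=20 t=22 v=8: → [22,25),[20,23); WM=22; [18,21) fires=21
i=21 t=23 v=4: → [22,25); WM=22
i=22 t=24 v=1: → [24,27),[22,25); WM=22
i=23 t=25 v=2: → [24,27); WM=25; [20,23) fires=18 [22,25) fires=13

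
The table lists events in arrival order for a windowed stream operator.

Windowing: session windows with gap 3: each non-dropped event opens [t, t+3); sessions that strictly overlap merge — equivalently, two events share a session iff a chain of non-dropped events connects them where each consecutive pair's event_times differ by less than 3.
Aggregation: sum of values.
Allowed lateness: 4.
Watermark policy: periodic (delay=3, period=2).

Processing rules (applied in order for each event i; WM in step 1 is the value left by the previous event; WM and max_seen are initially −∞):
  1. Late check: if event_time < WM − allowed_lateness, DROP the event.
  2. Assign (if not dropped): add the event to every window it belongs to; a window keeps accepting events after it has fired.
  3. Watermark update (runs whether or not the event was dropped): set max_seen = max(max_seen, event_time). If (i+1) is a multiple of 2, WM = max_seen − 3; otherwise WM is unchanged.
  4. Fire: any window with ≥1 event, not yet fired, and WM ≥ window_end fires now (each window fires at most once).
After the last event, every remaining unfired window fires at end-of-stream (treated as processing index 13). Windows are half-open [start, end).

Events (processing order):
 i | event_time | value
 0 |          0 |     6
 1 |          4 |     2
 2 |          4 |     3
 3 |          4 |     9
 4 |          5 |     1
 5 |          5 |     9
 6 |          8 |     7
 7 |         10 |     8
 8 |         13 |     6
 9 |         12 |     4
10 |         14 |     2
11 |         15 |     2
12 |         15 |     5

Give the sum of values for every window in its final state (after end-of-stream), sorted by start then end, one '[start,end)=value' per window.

i=0 t=0 v=6: → [0,3); WM=−∞
i=1 t=4 v=2: → [4,7); WM=1
i=2 t=4 v=3: → [4,7); WM=1
i=3 t=4 v=9: → [4,7); WM=1
i=4 t=5 v=1: → [4,8); WM=1
i=5 t=5 v=9: → [4,8); WM=2
i=6 t=8 v=7: → [8,11); WM=2
i=7 t=10 v=8: → [8,13); WM=7
i=8 t=13 v=6: → [13,16); WM=7
i=9 t=12 v=4: → [8,16); WM=10
i=10 t=14 v=2: → [8,17); WM=10
i=11 t=15 v=2: → [8,18); WM=12
i=12 t=15 v=5: → [8,18); WM=12

[0,3)=6 [4,8)=24 [8,18)=34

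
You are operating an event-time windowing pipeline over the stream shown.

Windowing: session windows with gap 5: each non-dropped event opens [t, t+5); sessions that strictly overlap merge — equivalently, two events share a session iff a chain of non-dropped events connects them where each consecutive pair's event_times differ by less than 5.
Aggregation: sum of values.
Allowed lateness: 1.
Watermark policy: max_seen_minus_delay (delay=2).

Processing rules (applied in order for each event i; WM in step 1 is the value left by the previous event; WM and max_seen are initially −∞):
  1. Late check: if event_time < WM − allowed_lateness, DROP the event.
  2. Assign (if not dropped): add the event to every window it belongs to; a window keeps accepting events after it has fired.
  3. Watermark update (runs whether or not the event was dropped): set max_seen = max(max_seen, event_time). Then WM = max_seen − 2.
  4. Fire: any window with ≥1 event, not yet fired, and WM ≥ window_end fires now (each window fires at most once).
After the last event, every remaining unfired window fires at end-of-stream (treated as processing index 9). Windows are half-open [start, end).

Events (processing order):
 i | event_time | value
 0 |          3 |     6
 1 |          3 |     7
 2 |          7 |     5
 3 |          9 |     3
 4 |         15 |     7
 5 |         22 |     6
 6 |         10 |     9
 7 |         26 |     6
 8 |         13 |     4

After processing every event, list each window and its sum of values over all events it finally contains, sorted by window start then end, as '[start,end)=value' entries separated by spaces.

[3,14)=21 [15,20)=7 [22,31)=12

i=0 t=3 v=6: → [3,8); WM=1
i=1 t=3 v=7: → [3,8); WM=1
i=2 t=7 v=5: → [3,12); WM=5
i=3 t=9 v=3: → [3,14); WM=7
i=4 t=15 v=7: → [15,20); WM=13
i=5 t=22 v=6: → [22,27); WM=20
i=6 t=10 v=9: DROP (t<20-1); WM=20
i=7 t=26 v=6: → [22,31); WM=24
i=8 t=13 v=4: DROP (t<24-1); WM=24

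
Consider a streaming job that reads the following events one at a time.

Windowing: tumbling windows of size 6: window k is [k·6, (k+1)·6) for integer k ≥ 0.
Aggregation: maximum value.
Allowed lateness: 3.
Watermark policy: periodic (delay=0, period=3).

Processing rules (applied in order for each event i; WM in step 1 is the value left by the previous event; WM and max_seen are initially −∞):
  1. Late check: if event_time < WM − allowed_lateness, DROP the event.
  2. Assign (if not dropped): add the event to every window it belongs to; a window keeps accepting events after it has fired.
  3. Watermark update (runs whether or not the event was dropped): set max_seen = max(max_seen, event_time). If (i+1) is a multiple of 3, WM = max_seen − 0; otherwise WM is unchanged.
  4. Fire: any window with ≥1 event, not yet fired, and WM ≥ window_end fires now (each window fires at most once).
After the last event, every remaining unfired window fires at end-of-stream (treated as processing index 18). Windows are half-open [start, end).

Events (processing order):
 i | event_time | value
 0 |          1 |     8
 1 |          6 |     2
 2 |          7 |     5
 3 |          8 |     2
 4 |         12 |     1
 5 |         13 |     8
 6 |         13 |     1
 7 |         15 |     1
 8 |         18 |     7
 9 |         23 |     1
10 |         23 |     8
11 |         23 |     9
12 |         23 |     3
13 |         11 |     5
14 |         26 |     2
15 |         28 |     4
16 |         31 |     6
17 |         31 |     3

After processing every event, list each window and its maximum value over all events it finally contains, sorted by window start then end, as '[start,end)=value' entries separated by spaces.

[0,6)=8 [6,12)=5 [12,18)=8 [18,24)=9 [24,30)=4 [30,36)=6

i=0 t=1 v=8: → [0,6); WM=−∞
i=1 t=6 v=2: → [6,12); WM=−∞
i=2 t=7 v=5: → [6,12); WM=7; [0,6) fires=8
i=3 t=8 v=2: → [6,12); WM=7
i=4 t=12 v=1: → [12,18); WM=7
i=5 t=13 v=8: → [12,18); WM=13; [6,12) fires=5
i=6 t=13 v=1: → [12,18); WM=13
i=7 t=15 v=1: → [12,18); WM=13
i=8 t=18 v=7: → [18,24); WM=18; [12,18) fires=8
i=9 t=23 v=1: → [18,24); WM=18
i=10 t=23 v=8: → [18,24); WM=18
i=11 t=23 v=9: → [18,24); WM=23
i=12 t=23 v=3: → [18,24); WM=23
i=13 t=11 v=5: DROP (t<23-3); WM=23
i=14 t=26 v=2: → [24,30); WM=26; [18,24) fires=9
i=15 t=28 v=4: → [24,30); WM=26
i=16 t=31 v=6: → [30,36); WM=26
i=17 t=31 v=3: → [30,36); WM=31; [24,30) fires=4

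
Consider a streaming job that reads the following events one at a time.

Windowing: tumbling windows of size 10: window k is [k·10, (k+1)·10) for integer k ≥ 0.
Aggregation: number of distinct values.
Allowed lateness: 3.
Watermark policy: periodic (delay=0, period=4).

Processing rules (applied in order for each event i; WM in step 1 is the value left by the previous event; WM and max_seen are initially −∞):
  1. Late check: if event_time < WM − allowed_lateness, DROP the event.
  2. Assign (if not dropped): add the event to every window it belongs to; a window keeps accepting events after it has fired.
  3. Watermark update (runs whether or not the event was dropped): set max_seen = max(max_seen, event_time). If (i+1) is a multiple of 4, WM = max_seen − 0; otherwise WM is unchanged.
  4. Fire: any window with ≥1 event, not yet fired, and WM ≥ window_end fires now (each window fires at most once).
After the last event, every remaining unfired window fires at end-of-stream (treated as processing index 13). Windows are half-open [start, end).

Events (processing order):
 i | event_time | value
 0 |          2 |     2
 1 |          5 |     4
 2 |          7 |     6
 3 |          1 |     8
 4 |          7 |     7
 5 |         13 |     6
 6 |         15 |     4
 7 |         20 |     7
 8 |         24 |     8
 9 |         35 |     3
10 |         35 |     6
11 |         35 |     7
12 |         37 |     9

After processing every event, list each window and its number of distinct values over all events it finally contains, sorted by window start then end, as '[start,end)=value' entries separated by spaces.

i=0 t=2 v=2: → [0,10); WM=−∞
i=1 t=5 v=4: → [0,10); WM=−∞
i=2 t=7 v=6: → [0,10); WM=−∞
i=3 t=1 v=8: → [0,10); WM=7
i=4 t=7 v=7: → [0,10); WM=7
i=5 t=13 v=6: → [10,20); WM=7
i=6 t=15 v=4: → [10,20); WM=7
i=7 t=20 v=7: → [20,30); WM=20; [0,10) fires=5 [10,20) fires=2
i=8 t=24 v=8: → [20,30); WM=20
i=9 t=35 v=3: → [30,40); WM=20
i=10 t=35 v=6: → [30,40); WM=20
i=11 t=35 v=7: → [30,40); WM=35; [20,30) fires=2
i=12 t=37 v=9: → [30,40); WM=35

[0,10)=5 [10,20)=2 [20,30)=2 [30,40)=4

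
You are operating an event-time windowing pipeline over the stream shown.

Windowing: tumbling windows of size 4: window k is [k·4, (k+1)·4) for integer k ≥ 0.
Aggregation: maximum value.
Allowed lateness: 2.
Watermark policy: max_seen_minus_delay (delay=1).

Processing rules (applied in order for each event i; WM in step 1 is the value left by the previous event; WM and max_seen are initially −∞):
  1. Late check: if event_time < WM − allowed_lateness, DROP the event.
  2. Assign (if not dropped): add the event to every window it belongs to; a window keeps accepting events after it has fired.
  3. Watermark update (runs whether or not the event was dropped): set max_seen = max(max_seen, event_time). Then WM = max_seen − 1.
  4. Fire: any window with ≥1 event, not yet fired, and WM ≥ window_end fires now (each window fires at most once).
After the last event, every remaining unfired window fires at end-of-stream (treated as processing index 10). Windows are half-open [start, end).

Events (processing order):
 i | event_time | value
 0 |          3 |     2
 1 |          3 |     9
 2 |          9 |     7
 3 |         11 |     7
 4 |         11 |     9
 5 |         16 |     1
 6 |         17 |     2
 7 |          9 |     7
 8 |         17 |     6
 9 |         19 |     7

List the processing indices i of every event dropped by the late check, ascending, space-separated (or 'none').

7

i=0 t=3 v=2: → [0,4); WM=2
i=1 t=3 v=9: → [0,4); WM=2
i=2 t=9 v=7: → [8,12); WM=8; [0,4) fires=9
i=3 t=11 v=7: → [8,12); WM=10
i=4 t=11 v=9: → [8,12); WM=10
i=5 t=16 v=1: → [16,20); WM=15; [8,12) fires=9
i=6 t=17 v=2: → [16,20); WM=16
i=7 t=9 v=7: DROP (t<16-2); WM=16
i=8 t=17 v=6: → [16,20); WM=16
i=9 t=19 v=7: → [16,20); WM=18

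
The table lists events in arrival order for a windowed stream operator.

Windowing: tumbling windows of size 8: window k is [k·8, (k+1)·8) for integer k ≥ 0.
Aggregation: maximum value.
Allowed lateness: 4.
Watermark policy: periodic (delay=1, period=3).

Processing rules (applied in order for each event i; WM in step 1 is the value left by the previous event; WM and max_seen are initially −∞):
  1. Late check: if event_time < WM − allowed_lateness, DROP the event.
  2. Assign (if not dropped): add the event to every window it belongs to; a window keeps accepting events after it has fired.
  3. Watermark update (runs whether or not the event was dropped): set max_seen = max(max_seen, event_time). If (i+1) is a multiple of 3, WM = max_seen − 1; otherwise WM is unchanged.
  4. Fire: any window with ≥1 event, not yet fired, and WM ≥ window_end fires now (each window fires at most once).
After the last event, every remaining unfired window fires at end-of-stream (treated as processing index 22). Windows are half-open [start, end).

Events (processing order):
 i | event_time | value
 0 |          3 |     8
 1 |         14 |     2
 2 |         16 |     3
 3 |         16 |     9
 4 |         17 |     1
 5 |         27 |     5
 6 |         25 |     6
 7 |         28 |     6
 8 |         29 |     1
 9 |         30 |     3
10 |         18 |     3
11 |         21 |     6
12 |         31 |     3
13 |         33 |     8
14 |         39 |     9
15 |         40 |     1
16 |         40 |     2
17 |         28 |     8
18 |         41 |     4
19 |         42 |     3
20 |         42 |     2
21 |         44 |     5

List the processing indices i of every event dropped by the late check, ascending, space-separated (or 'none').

10 11 17

i=0 t=3 v=8: → [0,8); WM=−∞
i=1 t=14 v=2: → [8,16); WM=−∞
i=2 t=16 v=3: → [16,24); WM=15; [0,8) fires=8
i=3 t=16 v=9: → [16,24); WM=15
i=4 t=17 v=1: → [16,24); WM=15
i=5 t=27 v=5: → [24,32); WM=26; [8,16) fires=2 [16,24) fires=9
i=6 t=25 v=6: → [24,32); WM=26
i=7 t=28 v=6: → [24,32); WM=26
i=8 t=29 v=1: → [24,32); WM=28
i=9 t=30 v=3: → [24,32); WM=28
i=10 t=18 v=3: DROP (t<28-4); WM=28
i=11 t=21 v=6: DROP (t<28-4); WM=29
i=12 t=31 v=3: → [24,32); WM=29
i=13 t=33 v=8: → [32,40); WM=29
i=14 t=39 v=9: → [32,40); WM=38; [24,32) fires=6
i=15 t=40 v=1: → [40,48); WM=38
i=16 t=40 v=2: → [40,48); WM=38
i=17 t=28 v=8: DROP (t<38-4); WM=39
i=18 t=41 v=4: → [40,48); WM=39
i=19 t=42 v=3: → [40,48); WM=39
i=20 t=42 v=2: → [40,48); WM=41; [32,40) fires=9
i=21 t=44 v=5: → [40,48); WM=41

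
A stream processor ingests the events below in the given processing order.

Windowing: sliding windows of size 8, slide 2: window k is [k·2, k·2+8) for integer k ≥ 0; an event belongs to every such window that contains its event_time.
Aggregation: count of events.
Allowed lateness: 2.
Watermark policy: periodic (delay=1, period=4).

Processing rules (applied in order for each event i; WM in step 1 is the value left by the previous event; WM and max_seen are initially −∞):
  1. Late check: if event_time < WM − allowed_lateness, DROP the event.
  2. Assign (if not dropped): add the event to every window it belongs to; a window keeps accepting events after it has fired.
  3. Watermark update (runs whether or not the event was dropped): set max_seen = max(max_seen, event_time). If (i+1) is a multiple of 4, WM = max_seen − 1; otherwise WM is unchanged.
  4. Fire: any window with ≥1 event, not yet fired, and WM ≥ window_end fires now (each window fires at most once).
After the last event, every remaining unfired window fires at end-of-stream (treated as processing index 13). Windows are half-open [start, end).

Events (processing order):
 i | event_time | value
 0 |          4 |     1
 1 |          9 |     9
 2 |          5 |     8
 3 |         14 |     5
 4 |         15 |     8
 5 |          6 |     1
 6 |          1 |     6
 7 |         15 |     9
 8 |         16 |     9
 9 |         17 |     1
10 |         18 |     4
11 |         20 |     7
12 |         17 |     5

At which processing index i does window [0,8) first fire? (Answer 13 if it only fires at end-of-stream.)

i=0 t=4 v=1: → [4,12),[2,10),[0,8); WM=−∞
i=1 t=9 v=9: → [8,16),[6,14),[4,12),[2,10); WM=−∞
i=2 t=5 v=8: → [4,12),[2,10),[0,8); WM=−∞
i=3 t=14 v=5: → [14,22),[12,20),[10,18),[8,16); WM=13; [0,8) fires=2 [2,10) fires=3 [4,12) fires=3
i=4 t=15 v=8: → [14,22),[12,20),[10,18),[8,16); WM=13
i=5 t=6 v=1: DROP (t<13-2); WM=13
i=6 t=1 v=6: DROP (t<13-2); WM=13
i=7 t=15 v=9: → [14,22),[12,20),[10,18),[8,16); WM=14; [6,14) fires=1
i=8 t=16 v=9: → [16,24),[14,22),[12,20),[10,18); WM=14
i=9 t=17 v=1: → [16,24),[14,22),[12,20),[10,18); WM=14
i=10 t=18 v=4: → [18,26),[16,24),[14,22),[12,20); WM=14
i=11 t=20 v=7: → [20,28),[18,26),[16,24),[14,22); WM=19; [8,16) fires=4 [10,18) fires=5
i=12 t=17 v=5: → [16,24),[14,22),[12,20),[10,18); WM=19

3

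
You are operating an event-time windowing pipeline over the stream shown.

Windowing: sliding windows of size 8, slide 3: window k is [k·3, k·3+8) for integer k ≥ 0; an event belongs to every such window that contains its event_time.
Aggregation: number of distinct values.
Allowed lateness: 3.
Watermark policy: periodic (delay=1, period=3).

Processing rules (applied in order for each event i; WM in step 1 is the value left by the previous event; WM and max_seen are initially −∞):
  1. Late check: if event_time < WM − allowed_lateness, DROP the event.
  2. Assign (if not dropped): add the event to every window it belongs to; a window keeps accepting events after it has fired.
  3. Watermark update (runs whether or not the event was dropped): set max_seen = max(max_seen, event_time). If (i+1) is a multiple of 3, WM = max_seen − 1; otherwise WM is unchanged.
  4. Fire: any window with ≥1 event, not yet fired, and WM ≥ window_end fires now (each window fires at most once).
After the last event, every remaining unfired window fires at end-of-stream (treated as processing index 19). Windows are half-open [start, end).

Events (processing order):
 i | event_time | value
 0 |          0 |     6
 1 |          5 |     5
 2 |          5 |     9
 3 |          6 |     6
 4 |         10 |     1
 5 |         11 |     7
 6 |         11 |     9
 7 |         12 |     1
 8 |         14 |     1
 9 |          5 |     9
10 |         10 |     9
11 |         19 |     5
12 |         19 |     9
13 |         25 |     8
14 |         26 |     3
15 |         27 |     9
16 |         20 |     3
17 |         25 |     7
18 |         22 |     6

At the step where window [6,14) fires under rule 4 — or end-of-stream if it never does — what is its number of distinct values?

4

i=0 t=0 v=6: → [0,8); WM=−∞
i=1 t=5 v=5: → [3,11),[0,8); WM=−∞
i=2 t=5 v=9: → [3,11),[0,8); WM=4
i=3 t=6 v=6: → [6,14),[3,11),[0,8); WM=4
i=4 t=10 v=1: → [9,17),[6,14),[3,11); WM=4
i=5 t=11 v=7: → [9,17),[6,14); WM=10; [0,8) fires=3
i=6 t=11 v=9: → [9,17),[6,14); WM=10
i=7 t=12 v=1: → [12,20),[9,17),[6,14); WM=10
i=8 t=14 v=1: → [12,20),[9,17); WM=13; [3,11) fires=4
i=9 t=5 v=9: DROP (t<13-3); WM=13
i=10 t=10 v=9: → [9,17),[6,14),[3,11); WM=13
i=11 t=19 v=5: → [18,26),[15,23),[12,20); WM=18; [6,14) fires=4 [9,17) fires=3
i=12 t=19 v=9: → [18,26),[15,23),[12,20); WM=18
i=13 t=25 v=8: → [24,32),[21,29),[18,26); WM=18
i=14 t=26 v=3: → [24,32),[21,29); WM=25; [12,20) fires=3 [15,23) fires=2
i=15 t=27 v=9: → [27,35),[24,32),[21,29); WM=25
i=16 t=20 v=3: DROP (t<25-3); WM=25
i=17 t=25 v=7: → [24,32),[21,29),[18,26); WM=26; [18,26) fires=4
i=18 t=22 v=6: DROP (t<26-3); WM=26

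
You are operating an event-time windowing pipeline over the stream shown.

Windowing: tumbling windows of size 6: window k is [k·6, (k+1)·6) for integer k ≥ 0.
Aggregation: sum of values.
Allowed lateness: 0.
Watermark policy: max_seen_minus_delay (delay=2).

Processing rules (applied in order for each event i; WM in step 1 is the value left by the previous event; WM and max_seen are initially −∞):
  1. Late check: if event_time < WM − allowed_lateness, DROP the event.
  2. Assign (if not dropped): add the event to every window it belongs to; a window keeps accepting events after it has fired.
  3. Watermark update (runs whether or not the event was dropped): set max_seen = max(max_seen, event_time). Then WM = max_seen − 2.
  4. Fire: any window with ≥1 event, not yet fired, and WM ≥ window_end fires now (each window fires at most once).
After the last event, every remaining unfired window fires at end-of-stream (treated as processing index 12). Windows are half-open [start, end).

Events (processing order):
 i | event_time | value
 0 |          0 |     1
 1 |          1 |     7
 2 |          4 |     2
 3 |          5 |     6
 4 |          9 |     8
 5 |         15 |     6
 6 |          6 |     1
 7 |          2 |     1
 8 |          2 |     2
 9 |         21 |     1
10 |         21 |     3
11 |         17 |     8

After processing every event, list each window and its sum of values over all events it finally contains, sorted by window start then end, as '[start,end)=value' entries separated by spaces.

i=0 t=0 v=1: → [0,6); WM=-2
i=1 t=1 v=7: → [0,6); WM=-1
i=2 t=4 v=2: → [0,6); WM=2
i=3 t=5 v=6: → [0,6); WM=3
i=4 t=9 v=8: → [6,12); WM=7; [0,6) fires=16
i=5 t=15 v=6: → [12,18); WM=13; [6,12) fires=8
i=6 t=6 v=1: DROP (t<13-0); WM=13
i=7 t=2 v=1: DROP (t<13-0); WM=13
i=8 t=2 v=2: DROP (t<13-0); WM=13
i=9 t=21 v=1: → [18,24); WM=19; [12,18) fires=6
i=10 t=21 v=3: → [18,24); WM=19
i=11 t=17 v=8: DROP (t<19-0); WM=19

[0,6)=16 [6,12)=8 [12,18)=6 [18,24)=4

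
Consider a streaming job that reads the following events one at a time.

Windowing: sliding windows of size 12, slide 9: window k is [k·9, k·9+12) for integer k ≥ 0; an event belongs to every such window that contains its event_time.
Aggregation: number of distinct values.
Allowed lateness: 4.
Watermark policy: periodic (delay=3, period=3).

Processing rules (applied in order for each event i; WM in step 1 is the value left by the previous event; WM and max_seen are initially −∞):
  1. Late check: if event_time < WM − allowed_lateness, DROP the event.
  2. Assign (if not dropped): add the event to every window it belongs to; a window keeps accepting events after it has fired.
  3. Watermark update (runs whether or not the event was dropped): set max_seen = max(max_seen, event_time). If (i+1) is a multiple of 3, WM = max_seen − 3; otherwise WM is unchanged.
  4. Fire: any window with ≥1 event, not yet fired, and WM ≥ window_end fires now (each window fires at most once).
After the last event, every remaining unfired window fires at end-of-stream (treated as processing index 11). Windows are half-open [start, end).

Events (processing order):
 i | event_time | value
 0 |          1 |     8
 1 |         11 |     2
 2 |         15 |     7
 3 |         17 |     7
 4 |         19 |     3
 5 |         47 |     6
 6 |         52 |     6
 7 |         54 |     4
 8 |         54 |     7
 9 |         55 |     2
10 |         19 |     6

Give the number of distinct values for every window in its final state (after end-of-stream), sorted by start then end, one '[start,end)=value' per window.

i=0 t=1 v=8: → [0,12); WM=−∞
i=1 t=11 v=2: → [9,21),[0,12); WM=−∞
i=2 t=15 v=7: → [9,21); WM=12; [0,12) fires=2
i=3 t=17 v=7: → [9,21); WM=12
i=4 t=19 v=3: → [18,30),[9,21); WM=12
i=5 t=47 v=6: → [45,57),[36,48); WM=44; [9,21) fires=3 [18,30) fires=1
i=6 t=52 v=6: → [45,57); WM=44
i=7 t=54 v=4: → [54,66),[45,57); WM=44
i=8 t=54 v=7: → [54,66),[45,57); WM=51; [36,48) fires=1
i=9 t=55 v=2: → [54,66),[45,57); WM=51
i=10 t=19 v=6: DROP (t<51-4); WM=51

[0,12)=2 [9,21)=3 [18,30)=1 [36,48)=1 [45,57)=4 [54,66)=3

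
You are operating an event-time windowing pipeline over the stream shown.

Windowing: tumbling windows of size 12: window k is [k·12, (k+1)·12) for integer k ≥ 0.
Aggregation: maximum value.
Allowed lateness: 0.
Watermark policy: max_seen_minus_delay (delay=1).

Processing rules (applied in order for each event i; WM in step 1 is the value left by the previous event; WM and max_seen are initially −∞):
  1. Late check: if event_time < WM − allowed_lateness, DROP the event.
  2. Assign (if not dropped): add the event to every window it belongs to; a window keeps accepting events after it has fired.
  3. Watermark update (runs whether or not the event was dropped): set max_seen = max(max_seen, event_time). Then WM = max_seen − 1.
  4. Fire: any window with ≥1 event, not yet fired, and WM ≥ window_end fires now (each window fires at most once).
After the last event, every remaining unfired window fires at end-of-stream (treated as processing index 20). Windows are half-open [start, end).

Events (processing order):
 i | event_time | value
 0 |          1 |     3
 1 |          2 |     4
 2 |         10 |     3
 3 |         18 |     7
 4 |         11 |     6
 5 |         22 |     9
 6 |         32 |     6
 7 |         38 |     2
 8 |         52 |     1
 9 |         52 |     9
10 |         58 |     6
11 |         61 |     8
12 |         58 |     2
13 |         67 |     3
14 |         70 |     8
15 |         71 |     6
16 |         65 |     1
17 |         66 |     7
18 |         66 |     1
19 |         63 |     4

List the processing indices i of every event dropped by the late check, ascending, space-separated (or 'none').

4 12 16 17 18 19

i=0 t=1 v=3: → [0,12); WM=0
i=1 t=2 v=4: → [0,12); WM=1
i=2 t=10 v=3: → [0,12); WM=9
i=3 t=18 v=7: → [12,24); WM=17; [0,12) fires=4
i=4 t=11 v=6: DROP (t<17-0); WM=17
i=5 t=22 v=9: → [12,24); WM=21
i=6 t=32 v=6: → [24,36); WM=31; [12,24) fires=9
i=7 t=38 v=2: → [36,48); WM=37; [24,36) fires=6
i=8 t=52 v=1: → [48,60); WM=51; [36,48) fires=2
i=9 t=52 v=9: → [48,60); WM=51
i=10 t=58 v=6: → [48,60); WM=57
i=11 t=61 v=8: → [60,72); WM=60; [48,60) fires=9
i=12 t=58 v=2: DROP (t<60-0); WM=60
i=13 t=67 v=3: → [60,72); WM=66
i=14 t=70 v=8: → [60,72); WM=69
i=15 t=71 v=6: → [60,72); WM=70
i=16 t=65 v=1: DROP (t<70-0); WM=70
i=17 t=66 v=7: DROP (t<70-0); WM=70
i=18 t=66 v=1: DROP (t<70-0); WM=70
i=19 t=63 v=4: DROP (t<70-0); WM=70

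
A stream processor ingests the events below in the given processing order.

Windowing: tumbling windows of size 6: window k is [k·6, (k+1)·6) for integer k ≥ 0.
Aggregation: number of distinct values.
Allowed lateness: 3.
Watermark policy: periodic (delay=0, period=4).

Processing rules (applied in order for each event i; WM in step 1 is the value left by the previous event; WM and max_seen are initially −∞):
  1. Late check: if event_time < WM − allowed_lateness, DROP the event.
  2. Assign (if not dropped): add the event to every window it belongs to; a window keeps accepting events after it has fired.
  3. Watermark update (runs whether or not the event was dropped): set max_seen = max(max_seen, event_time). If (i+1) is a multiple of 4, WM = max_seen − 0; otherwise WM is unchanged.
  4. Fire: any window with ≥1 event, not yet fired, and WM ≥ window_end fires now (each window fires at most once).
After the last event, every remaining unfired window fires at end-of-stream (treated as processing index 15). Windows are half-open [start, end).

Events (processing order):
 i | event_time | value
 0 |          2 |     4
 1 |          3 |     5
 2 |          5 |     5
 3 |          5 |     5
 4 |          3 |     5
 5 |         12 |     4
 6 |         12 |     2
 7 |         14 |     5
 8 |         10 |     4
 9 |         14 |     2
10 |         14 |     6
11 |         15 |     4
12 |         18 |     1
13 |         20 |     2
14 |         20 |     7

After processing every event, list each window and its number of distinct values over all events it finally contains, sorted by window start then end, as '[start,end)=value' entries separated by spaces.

[0,6)=2 [12,18)=4 [18,24)=3

i=0 t=2 v=4: → [0,6); WM=−∞
i=1 t=3 v=5: → [0,6); WM=−∞
i=2 t=5 v=5: → [0,6); WM=−∞
i=3 t=5 v=5: → [0,6); WM=5
i=4 t=3 v=5: → [0,6); WM=5
i=5 t=12 v=4: → [12,18); WM=5
i=6 t=12 v=2: → [12,18); WM=5
i=7 t=14 v=5: → [12,18); WM=14; [0,6) fires=2
i=8 t=10 v=4: DROP (t<14-3); WM=14
i=9 t=14 v=2: → [12,18); WM=14
i=10 t=14 v=6: → [12,18); WM=14
i=11 t=15 v=4: → [12,18); WM=15
i=12 t=18 v=1: → [18,24); WM=15
i=13 t=20 v=2: → [18,24); WM=15
i=14 t=20 v=7: → [18,24); WM=15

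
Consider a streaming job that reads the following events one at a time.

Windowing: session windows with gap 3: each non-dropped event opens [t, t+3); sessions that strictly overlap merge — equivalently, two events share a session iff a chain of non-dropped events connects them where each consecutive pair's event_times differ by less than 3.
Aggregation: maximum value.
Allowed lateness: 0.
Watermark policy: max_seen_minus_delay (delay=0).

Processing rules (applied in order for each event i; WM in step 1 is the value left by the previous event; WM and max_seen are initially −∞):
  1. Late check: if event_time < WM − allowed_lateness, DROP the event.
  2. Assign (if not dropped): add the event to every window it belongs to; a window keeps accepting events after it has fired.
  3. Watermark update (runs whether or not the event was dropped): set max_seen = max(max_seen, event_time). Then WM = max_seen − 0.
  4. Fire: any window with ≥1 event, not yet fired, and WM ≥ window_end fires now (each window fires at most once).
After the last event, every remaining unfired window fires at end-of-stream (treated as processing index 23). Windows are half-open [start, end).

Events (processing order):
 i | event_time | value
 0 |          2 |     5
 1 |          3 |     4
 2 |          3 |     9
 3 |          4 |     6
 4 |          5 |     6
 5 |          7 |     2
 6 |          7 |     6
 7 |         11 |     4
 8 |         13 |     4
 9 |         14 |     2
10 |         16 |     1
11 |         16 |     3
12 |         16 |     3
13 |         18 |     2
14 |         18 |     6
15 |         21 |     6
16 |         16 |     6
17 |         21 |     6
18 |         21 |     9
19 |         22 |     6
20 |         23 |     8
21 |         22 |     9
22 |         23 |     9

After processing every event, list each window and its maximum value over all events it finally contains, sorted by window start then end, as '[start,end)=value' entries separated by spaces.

i=0 t=2 v=5: → [2,5); WM=2
i=1 t=3 v=4: → [2,6); WM=3
i=2 t=3 v=9: → [2,6); WM=3
i=3 t=4 v=6: → [2,7); WM=4
i=4 t=5 v=6: → [2,8); WM=5
i=5 t=7 v=2: → [2,10); WM=7
i=6 t=7 v=6: → [2,10); WM=7
i=7 t=11 v=4: → [11,14); WM=11
i=8 t=13 v=4: → [11,16); WM=13
i=9 t=14 v=2: → [11,17); WM=14
i=10 t=16 v=1: → [11,19); WM=16
i=11 t=16 v=3: → [11,19); WM=16
i=12 t=16 v=3: → [11,19); WM=16
i=13 t=18 v=2: → [11,21); WM=18
i=14 t=18 v=6: → [11,21); WM=18
i=15 t=21 v=6: → [21,24); WM=21
i=16 t=16 v=6: DROP (t<21-0); WM=21
i=17 t=21 v=6: → [21,24); WM=21
i=18 t=21 v=9: → [21,24); WM=21
i=19 t=22 v=6: → [21,25); WM=22
i=20 t=23 v=8: → [21,26); WM=23
i=21 t=22 v=9: DROP (t<23-0); WM=23
i=22 t=23 v=9: → [21,26); WM=23

[2,10)=9 [11,21)=6 [21,26)=9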